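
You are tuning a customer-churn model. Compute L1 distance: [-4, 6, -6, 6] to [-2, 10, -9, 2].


d = |-4+ 2| + |6-10| + |-6+ 9| + |6-2|
  = 2 + 4 + 3 + 4
  = 13

13


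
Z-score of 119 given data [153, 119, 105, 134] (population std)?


μ = 127.75, σ = 17.8238
z = (119 - 127.75)/17.8238 = -0.4909

-0.4909


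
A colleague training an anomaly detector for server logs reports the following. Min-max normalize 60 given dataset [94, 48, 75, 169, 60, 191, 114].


min=48, max=191
(60-48)/(191-48) = 12/143 = 0.0839

0.0839


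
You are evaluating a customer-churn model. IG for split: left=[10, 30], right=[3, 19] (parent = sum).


Parent = [13, 49], H_parent = 0.7409
H_left = 0.8113 (n=40), H_right = 0.5746 (n=22)
H_children = (40/62)·0.8113 + (22/62)·0.5746 = 0.7273
IG = 0.7409 - 0.7273 = 0.0136

0.0136


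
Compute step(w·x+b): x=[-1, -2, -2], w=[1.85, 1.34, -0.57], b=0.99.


z = (-1)·(1.85) + (-2)·(1.34) + (-2)·(-0.57) + 0.99
  = -2.4
step(z) = 0 (z<0)

0


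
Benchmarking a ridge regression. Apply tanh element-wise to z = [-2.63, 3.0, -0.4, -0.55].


tanh(-2.63) = -0.9897
tanh(3.0) = 0.9951
tanh(-0.4) = -0.3799
tanh(-0.55) = -0.5005
result = [-0.9897, 0.9951, -0.3799, -0.5005]

[-0.9897, 0.9951, -0.3799, -0.5005]


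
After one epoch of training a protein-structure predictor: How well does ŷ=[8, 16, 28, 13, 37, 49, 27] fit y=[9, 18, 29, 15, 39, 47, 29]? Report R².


ȳ = 26.5714
SS_res = Σ(y-ŷ)² = 22
SS_tot = Σ(y-ȳ)² = 1099.71
R² = 1 - SS_res/SS_tot = 1 - 0.02 = 0.98

0.98


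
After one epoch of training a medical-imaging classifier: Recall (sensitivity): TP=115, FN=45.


Recall = TP/(TP+FN)
= 115/(115+45)
= 115/160 = 71.88%

71.88%


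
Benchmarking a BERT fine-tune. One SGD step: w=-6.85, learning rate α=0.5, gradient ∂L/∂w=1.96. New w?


w_new = w - α·∇
= -6.85 - 0.5·1.96
= -6.85 - 0.98
= -7.83

-7.83


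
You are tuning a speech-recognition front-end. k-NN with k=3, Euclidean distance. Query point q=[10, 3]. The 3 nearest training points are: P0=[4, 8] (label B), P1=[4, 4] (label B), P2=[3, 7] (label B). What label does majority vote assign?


d(q,P0) = 7.8102  (label B)
d(q,P1) = 6.0828  (label B)
d(q,P2) = 8.0623  (label B)
Votes: A=0, B=3
Majority → B

B


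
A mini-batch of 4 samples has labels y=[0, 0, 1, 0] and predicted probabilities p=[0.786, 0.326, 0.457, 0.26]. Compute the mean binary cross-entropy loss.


L[0] = -ln(1-0.786) = -ln(0.214) = 1.5418
L[1] = -ln(1-0.326) = -ln(0.674) = 0.3945
L[2] = -ln(0.457) = 0.7831
L[3] = -ln(1-0.26) = -ln(0.74) = 0.3011
mean = (1.5418 + 0.3945 + 0.7831 + 0.3011)/4 = 0.7551

0.7551


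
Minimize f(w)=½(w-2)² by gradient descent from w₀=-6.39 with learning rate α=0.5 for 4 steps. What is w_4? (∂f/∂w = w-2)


step 1: grad = -6.39-2 = -8.39; w = -6.39 - 0.5·(-8.39) = -2.195
step 2: grad = -2.195-2 = -4.195; w = -2.195 - 0.5·(-4.195) = -0.0975
step 3: grad = -0.0975-2 = -2.0975; w = -0.0975 - 0.5·(-2.0975) = 0.95125
step 4: grad = 0.95125-2 = -1.04875; w = 0.95125 - 0.5·(-1.04875) = 1.475625

1.475625


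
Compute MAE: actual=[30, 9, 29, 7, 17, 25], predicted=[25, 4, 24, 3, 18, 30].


Absolute errors: |30-25|=5, |9-4|=5, |29-24|=5, |7-3|=4, |17-18|=1, |25-30|=5
Sum = 25
MAE = 25/6 = 25/6

25/6


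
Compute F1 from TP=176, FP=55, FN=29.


Precision = 176/231 = 0.7619
Recall = 176/205 = 0.8585
F1 = 2·P·R/(P+R) = 2·TP/(2·TP+FP+FN) = 352/(352+55+29) = 352/436 = 0.8073

0.8073


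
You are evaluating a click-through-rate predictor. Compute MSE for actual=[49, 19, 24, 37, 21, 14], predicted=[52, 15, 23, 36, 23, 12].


Squared errors: (49-52)²=9, (19-15)²=16, (24-23)²=1, (37-36)²=1, (21-23)²=4, (14-12)²=4
Sum = 35
MSE = 35/6 = 35/6

35/6


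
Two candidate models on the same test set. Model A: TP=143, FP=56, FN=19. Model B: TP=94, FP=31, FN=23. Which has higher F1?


Model A: P=143/199=0.7186, R=143/162=0.8827, F1=2PR/(P+R)=2TP/(2TP+FP+FN)=286/361=0.7922
Model B: P=94/125=0.752, R=94/117=0.8034, F1=2PR/(P+R)=2TP/(2TP+FP+FN)=188/242=0.7769
0.7922 > 0.7769 → Model A

Model A


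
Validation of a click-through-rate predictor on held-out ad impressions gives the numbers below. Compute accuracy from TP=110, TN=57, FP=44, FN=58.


Accuracy = (TP+TN)/(TP+TN+FP+FN)
= (110+57)/(269)
= 167/269 = 62.08%

62.08%


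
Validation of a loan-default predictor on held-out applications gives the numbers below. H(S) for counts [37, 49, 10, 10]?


Probabilities: [37/106, 49/106, 10/106, 10/106] ≈ [0.3491, 0.4623, 0.0943, 0.0943]
H = -((37/106)·log₂(37/106) + (49/106)·log₂(49/106) + (10/106)·log₂(10/106) + (10/106)·log₂(10/106))
  = 1.6873 bits

1.6873 bits


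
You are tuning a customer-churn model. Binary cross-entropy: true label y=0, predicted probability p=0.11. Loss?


BCE = -[y·ln(p) + (1-y)·ln(1-p)]
= -0 - 1·ln(1-0.11)
= -ln(0.89) = 0.1165

0.1165


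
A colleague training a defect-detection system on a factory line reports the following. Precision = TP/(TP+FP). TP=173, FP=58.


Precision = TP/(TP+FP)
= 173/(173+58)
= 173/231 = 74.89%

74.89%


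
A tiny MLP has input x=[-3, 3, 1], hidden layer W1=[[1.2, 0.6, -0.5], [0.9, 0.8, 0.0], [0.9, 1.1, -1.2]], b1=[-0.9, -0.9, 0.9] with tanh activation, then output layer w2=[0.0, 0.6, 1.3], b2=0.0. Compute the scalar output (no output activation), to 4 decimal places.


z1[0] = (1.2)·(-3) + (0.6)·(3) + (-0.5)·(1) - 0.9 = -3.2
z1[1] = (0.9)·(-3) + (0.8)·(3) + (0.0)·(1) - 0.9 = -1.2
z1[2] = (0.9)·(-3) + (1.1)·(3) + (-1.2)·(1) + 0.9 = 0.3
h = tanh(z1) = [-0.9967, -0.8337, 0.2913]
output = (0.0)·(-0.9967) + (0.6)·(-0.8337) + (1.3)·(0.2913) + 0.0 = -0.1215

-0.1215


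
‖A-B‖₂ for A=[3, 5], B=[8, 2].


d = √((3-8)² + (5-2)²)
  = √(25 + 9)
  = √34 = 5.831

5.831


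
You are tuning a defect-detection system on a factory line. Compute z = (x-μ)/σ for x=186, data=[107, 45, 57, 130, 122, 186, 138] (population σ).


μ = 112.1429, σ = 44.9044
z = (186 - 112.1429)/44.9044 = 1.6448

1.6448


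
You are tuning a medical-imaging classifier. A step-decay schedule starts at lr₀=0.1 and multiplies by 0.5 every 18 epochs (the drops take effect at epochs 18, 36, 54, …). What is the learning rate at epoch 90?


n_drops = ⌊90/18⌋ = 5
lr = 0.1·0.5^5 = 0.1·0.03125 = 0.003125

0.003125


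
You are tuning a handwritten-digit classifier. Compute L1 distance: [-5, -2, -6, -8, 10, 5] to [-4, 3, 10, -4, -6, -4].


d = |-5+ 4| + |-2-3| + |-6-10| + |-8+ 4| + |10+ 6| + |5+ 4|
  = 1 + 5 + 16 + 4 + 16 + 9
  = 51

51


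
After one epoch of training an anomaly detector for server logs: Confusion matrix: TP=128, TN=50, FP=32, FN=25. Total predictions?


Total = TP + TN + FP + FN
= 128 + 50 + 32 + 25
= 235
(Predicted positive: 160, predicted negative: 75)

235


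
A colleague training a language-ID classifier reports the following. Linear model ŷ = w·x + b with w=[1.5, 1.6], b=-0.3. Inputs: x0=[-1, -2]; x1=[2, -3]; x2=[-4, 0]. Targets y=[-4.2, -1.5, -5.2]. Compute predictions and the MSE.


ŷ0 = (1.5)·(-1) + (1.6)·(-2) - 0.3 = -5.0
ŷ1 = (1.5)·(2) + (1.6)·(-3) - 0.3 = -2.1
ŷ2 = (1.5)·(-4) + (1.6)·(0) - 0.3 = -6.3
errors² = [0.64, 0.36, 1.21]
MSE = 2.2100/3 = 0.7367

0.7367


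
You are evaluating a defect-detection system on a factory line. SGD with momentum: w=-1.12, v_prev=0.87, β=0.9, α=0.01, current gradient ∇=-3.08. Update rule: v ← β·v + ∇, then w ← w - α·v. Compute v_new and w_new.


v_new = 0.9·0.87 - 3.08 = 0.783 - 3.08 = -2.297
w_new = -1.12 - 0.01·-2.297 = -1.12 + 0.02297 = -1.09703

v_new=-2.297, w_new=-1.09703


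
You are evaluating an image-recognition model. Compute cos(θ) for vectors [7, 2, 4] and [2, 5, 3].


A·B = 7·2 + 2·5 + 4·3 = 36
‖A‖ = √69 = 8.3066, ‖B‖ = √38 = 6.1644
cos = 36/(√69·√38) = 36/√2622 = 0.703

0.703


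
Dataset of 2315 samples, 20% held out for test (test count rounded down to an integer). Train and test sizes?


Test = ⌊2315·20/100⌋ = 463
Train = 2315 - 463 = 1852

Train: 1852, Test: 463


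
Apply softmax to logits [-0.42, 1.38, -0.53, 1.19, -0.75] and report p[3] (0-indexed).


Exponentials: e^-0.42=0.657, e^1.38=3.9749, e^-0.53=0.5886, e^1.19=3.2871, e^-0.75=0.4724
Sum = 8.98
Softmax = [0.0732, 0.4426, 0.0655, 0.366, 0.0526]
p[3] = 3.2871/8.98 = 0.366

0.366


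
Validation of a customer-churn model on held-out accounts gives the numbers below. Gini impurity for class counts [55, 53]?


Probabilities: [55/108, 53/108] ≈ [0.5093, 0.4907]
Σpᵢ² = (3025 + 2809)/108² = 5834/11664
Gini = 1 - Σpᵢ² = 1 - 5834/11664 = 0.4998

0.4998


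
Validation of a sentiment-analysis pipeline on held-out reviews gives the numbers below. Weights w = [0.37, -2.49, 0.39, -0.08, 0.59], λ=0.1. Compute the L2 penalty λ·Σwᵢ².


‖w‖₂² = (0.37)² + (-2.49)² + (0.39)² + (-0.08)² + (0.59)²
     = 0.1369 + 6.2001 + 0.1521 + 0.0064 + 0.3481
     = 6.8436
λ·‖w‖₂² = 0.1·6.8436 = 0.68436

0.68436


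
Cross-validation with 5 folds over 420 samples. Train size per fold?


Fold size = 420/5 = 84
Training per fold = 420 - 84 = 336

336


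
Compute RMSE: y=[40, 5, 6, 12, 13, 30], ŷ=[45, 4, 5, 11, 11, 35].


MSE = 57/6 = 9.5
RMSE = √(57/6) = 3.0822

3.0822


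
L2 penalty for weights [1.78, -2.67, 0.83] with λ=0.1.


‖w‖₂² = (1.78)² + (-2.67)² + (0.83)²
     = 3.1684 + 7.1289 + 0.6889
     = 10.9862
λ·‖w‖₂² = 0.1·10.9862 = 1.09862

1.09862


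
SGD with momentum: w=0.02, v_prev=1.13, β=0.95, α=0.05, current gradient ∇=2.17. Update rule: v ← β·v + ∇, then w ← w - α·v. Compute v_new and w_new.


v_new = 0.95·1.13 + 2.17 = 1.0735 + 2.17 = 3.2435
w_new = 0.02 - 0.05·3.2435 = 0.02 - 0.162175 = -0.142175

v_new=3.2435, w_new=-0.142175


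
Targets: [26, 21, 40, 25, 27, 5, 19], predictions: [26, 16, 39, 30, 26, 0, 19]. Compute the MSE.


Squared errors: (26-26)²=0, (21-16)²=25, (40-39)²=1, (25-30)²=25, (27-26)²=1, (5-0)²=25, (19-19)²=0
Sum = 77
MSE = 77/7 = 11

11


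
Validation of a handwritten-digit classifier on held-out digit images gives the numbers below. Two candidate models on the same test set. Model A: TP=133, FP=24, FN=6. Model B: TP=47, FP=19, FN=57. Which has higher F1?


Model A: P=133/157=0.8471, R=133/139=0.9568, F1=2PR/(P+R)=2TP/(2TP+FP+FN)=266/296=0.8986
Model B: P=47/66=0.7121, R=47/104=0.4519, F1=2PR/(P+R)=2TP/(2TP+FP+FN)=94/170=0.5529
0.8986 > 0.5529 → Model A

Model A


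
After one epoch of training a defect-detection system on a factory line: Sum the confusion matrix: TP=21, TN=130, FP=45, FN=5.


Total = TP + TN + FP + FN
= 21 + 130 + 45 + 5
= 201
(Predicted positive: 66, predicted negative: 135)

201


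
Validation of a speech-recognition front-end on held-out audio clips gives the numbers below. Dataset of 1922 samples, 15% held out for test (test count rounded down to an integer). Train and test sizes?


Test = ⌊1922·15/100⌋ = 288
Train = 1922 - 288 = 1634

Train: 1634, Test: 288


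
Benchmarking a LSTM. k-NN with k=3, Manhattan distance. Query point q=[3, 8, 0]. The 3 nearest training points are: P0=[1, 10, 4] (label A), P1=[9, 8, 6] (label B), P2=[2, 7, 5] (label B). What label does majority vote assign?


d(q,P0) = 8  (label A)
d(q,P1) = 12  (label B)
d(q,P2) = 7  (label B)
Votes: A=1, B=2
Majority → B

B


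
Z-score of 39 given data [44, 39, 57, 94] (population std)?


μ = 58.5, σ = 21.5232
z = (39 - 58.5)/21.5232 = -0.906

-0.906


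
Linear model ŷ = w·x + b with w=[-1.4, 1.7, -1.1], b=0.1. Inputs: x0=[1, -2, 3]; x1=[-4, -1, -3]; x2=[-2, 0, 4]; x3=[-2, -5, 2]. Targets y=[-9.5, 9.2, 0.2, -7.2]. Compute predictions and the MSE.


ŷ0 = (-1.4)·(1) + (1.7)·(-2) + (-1.1)·(3) + 0.1 = -8.0
ŷ1 = (-1.4)·(-4) + (1.7)·(-1) + (-1.1)·(-3) + 0.1 = 7.3
ŷ2 = (-1.4)·(-2) + (1.7)·(0) + (-1.1)·(4) + 0.1 = -1.5
ŷ3 = (-1.4)·(-2) + (1.7)·(-5) + (-1.1)·(2) + 0.1 = -7.8
errors² = [2.25, 3.61, 2.89, 0.36]
MSE = 9.1100/4 = 2.2775

2.2775


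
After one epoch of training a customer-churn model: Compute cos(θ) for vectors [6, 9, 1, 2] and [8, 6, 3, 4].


A·B = 6·8 + 9·6 + 1·3 + 2·4 = 113
‖A‖ = √122 = 11.0454, ‖B‖ = √125 = 11.1803
cos = 113/(√122·√125) = 113/√15250 = 0.915

0.915


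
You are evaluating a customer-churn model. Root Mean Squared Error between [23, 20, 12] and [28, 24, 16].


MSE = 57/3 = 19
RMSE = √(57/3) = 4.3589

4.3589


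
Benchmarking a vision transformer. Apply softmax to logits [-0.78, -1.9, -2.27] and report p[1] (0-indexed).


Exponentials: e^-0.78=0.4584, e^-1.9=0.1496, e^-2.27=0.1033
Sum = 0.7113
Softmax = [0.6445, 0.2103, 0.1452]
p[1] = 0.1496/0.7113 = 0.2103

0.2103


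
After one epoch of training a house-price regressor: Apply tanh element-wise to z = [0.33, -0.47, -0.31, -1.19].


tanh(0.33) = 0.3185
tanh(-0.47) = -0.4382
tanh(-0.31) = -0.3004
tanh(-1.19) = -0.8306
result = [0.3185, -0.4382, -0.3004, -0.8306]

[0.3185, -0.4382, -0.3004, -0.8306]


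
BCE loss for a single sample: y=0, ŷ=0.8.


BCE = -[y·ln(p) + (1-y)·ln(1-p)]
= -0 - 1·ln(1-0.8)
= -ln(0.2) = 1.6094

1.6094


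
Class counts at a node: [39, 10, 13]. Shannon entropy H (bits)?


Probabilities: [39/62, 10/62, 13/62] ≈ [0.629, 0.1613, 0.2097]
H = -((39/62)·log₂(39/62) + (10/62)·log₂(10/62) + (13/62)·log₂(13/62))
  = 1.3178 bits

1.3178 bits


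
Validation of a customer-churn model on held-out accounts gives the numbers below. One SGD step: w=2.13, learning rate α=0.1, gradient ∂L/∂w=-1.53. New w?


w_new = w - α·∇
= 2.13 - 0.1·-1.53
= 2.13 + 0.153
= 2.283

2.283


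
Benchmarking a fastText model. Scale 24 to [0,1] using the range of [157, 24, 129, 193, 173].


min=24, max=193
(24-24)/(193-24) = 0/169 = 0.0

0.0


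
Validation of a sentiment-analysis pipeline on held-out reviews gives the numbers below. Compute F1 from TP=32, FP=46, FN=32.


Precision = 32/78 = 0.4103
Recall = 32/64 = 0.5
F1 = 2·P·R/(P+R) = 2·TP/(2·TP+FP+FN) = 64/(64+46+32) = 64/142 = 0.4507

0.4507


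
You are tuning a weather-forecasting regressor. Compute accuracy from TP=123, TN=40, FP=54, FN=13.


Accuracy = (TP+TN)/(TP+TN+FP+FN)
= (123+40)/(230)
= 163/230 = 70.87%

70.87%


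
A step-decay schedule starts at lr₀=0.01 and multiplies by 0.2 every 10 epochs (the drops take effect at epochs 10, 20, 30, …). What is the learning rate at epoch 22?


n_drops = ⌊22/10⌋ = 2
lr = 0.01·0.2^2 = 0.01·0.04 = 0.0004

0.0004


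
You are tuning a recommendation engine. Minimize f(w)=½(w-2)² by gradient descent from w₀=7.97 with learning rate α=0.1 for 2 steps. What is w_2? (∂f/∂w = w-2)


step 1: grad = 7.97-2 = 5.97; w = 7.97 - 0.1·(5.97) = 7.373
step 2: grad = 7.373-2 = 5.373; w = 7.373 - 0.1·(5.373) = 6.8357

6.8357


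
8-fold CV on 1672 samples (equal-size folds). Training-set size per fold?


Fold size = 1672/8 = 209
Training per fold = 1672 - 209 = 1463

1463


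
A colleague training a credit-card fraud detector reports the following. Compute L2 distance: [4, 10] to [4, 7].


d = √((4-4)² + (10-7)²)
  = √(0 + 9)
  = √9 = 3.0

3.0


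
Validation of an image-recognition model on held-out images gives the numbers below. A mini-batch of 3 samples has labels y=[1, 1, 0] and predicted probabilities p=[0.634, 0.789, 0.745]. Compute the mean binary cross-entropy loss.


L[0] = -ln(0.634) = 0.4557
L[1] = -ln(0.789) = 0.237
L[2] = -ln(1-0.745) = -ln(0.255) = 1.3665
mean = (0.4557 + 0.237 + 1.3665)/3 = 0.6864

0.6864


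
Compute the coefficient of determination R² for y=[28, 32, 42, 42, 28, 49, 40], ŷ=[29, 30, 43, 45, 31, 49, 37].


ȳ = 37.2857
SS_res = Σ(y-ŷ)² = 33
SS_tot = Σ(y-ȳ)² = 389.43
R² = 1 - SS_res/SS_tot = 1 - 0.0847 = 0.9153

0.9153


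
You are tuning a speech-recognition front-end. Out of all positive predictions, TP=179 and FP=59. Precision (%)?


Precision = TP/(TP+FP)
= 179/(179+59)
= 179/238 = 75.21%

75.21%


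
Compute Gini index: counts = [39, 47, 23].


Probabilities: [39/109, 47/109, 23/109] ≈ [0.3578, 0.4312, 0.211]
Σpᵢ² = (1521 + 2209 + 529)/109² = 4259/11881
Gini = 1 - Σpᵢ² = 1 - 4259/11881 = 0.6415

0.6415


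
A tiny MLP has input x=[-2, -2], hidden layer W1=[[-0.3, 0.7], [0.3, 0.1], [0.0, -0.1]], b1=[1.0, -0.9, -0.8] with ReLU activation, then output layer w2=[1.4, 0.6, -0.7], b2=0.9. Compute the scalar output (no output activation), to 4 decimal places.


z1[0] = (-0.3)·(-2) + (0.7)·(-2) + 1.0 = 0.2
z1[1] = (0.3)·(-2) + (0.1)·(-2) - 0.9 = -1.7
z1[2] = (0.0)·(-2) + (-0.1)·(-2) - 0.8 = -0.6
h = ReLU(z1) = [0.2, 0.0, 0.0]
output = (1.4)·(0.2) + (0.6)·(0.0) + (-0.7)·(0.0) + 0.9 = 1.18

1.18


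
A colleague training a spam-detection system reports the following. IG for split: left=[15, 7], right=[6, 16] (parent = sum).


Parent = [21, 23], H_parent = 0.9985
H_left = 0.9024 (n=22), H_right = 0.8454 (n=22)
H_children = (22/44)·0.9024 + (22/44)·0.8454 = 0.8739
IG = 0.9985 - 0.8739 = 0.1246

0.1246


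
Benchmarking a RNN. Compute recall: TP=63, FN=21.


Recall = TP/(TP+FN)
= 63/(63+21)
= 63/84 = 75.0%

75.0%


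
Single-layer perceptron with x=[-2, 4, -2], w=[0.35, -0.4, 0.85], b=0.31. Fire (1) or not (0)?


z = (-2)·(0.35) + (4)·(-0.4) + (-2)·(0.85) + 0.31
  = -3.69
step(z) = 0 (z<0)

0


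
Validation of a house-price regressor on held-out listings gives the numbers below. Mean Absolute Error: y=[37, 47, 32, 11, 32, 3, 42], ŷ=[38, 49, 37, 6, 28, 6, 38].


Absolute errors: |37-38|=1, |47-49|=2, |32-37|=5, |11-6|=5, |32-28|=4, |3-6|=3, |42-38|=4
Sum = 24
MAE = 24/7 = 24/7

24/7


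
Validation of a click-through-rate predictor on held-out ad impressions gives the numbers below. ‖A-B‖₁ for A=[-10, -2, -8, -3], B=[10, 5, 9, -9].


d = |-10-10| + |-2-5| + |-8-9| + |-3+ 9|
  = 20 + 7 + 17 + 6
  = 50

50


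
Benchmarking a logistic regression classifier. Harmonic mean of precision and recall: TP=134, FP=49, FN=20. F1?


Precision = 134/183 = 0.7322
Recall = 134/154 = 0.8701
F1 = 2·P·R/(P+R) = 2·TP/(2·TP+FP+FN) = 268/(268+49+20) = 268/337 = 0.7953

0.7953


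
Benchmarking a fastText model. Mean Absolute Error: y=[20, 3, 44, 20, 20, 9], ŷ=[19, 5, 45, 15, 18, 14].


Absolute errors: |20-19|=1, |3-5|=2, |44-45|=1, |20-15|=5, |20-18|=2, |9-14|=5
Sum = 16
MAE = 16/6 = 8/3

8/3


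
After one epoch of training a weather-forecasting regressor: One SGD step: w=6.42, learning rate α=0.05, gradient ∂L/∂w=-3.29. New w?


w_new = w - α·∇
= 6.42 - 0.05·-3.29
= 6.42 + 0.1645
= 6.5845

6.5845


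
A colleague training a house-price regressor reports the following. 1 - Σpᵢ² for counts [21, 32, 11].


Probabilities: [21/64, 32/64, 11/64] ≈ [0.3281, 0.5, 0.1719]
Σpᵢ² = (441 + 1024 + 121)/64² = 1586/4096
Gini = 1 - Σpᵢ² = 1 - 1586/4096 = 0.6128

0.6128


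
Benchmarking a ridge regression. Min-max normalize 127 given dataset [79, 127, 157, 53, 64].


min=53, max=157
(127-53)/(157-53) = 74/104 = 0.7115

0.7115


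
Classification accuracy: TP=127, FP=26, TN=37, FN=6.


Accuracy = (TP+TN)/(TP+TN+FP+FN)
= (127+37)/(196)
= 164/196 = 83.67%

83.67%


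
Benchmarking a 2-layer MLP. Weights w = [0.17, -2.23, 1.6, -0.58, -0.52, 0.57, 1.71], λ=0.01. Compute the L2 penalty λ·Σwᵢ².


‖w‖₂² = (0.17)² + (-2.23)² + (1.6)² + (-0.58)² + (-0.52)² + (0.57)² + (1.71)²
     = 0.0289 + 4.9729 + 2.56 + 0.3364 + 0.2704 + 0.3249 + 2.9241
     = 11.4176
λ·‖w‖₂² = 0.01·11.4176 = 0.114176

0.114176


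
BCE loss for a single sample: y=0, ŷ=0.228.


BCE = -[y·ln(p) + (1-y)·ln(1-p)]
= -0 - 1·ln(1-0.228)
= -ln(0.772) = 0.2588

0.2588


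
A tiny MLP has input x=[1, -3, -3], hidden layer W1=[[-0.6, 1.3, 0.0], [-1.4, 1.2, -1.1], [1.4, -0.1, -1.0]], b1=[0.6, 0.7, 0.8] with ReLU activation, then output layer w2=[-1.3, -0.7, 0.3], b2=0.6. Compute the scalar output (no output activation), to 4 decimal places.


z1[0] = (-0.6)·(1) + (1.3)·(-3) + (0.0)·(-3) + 0.6 = -3.9
z1[1] = (-1.4)·(1) + (1.2)·(-3) + (-1.1)·(-3) + 0.7 = -1.0
z1[2] = (1.4)·(1) + (-0.1)·(-3) + (-1.0)·(-3) + 0.8 = 5.5
h = ReLU(z1) = [0.0, 0.0, 5.5]
output = (-1.3)·(0.0) + (-0.7)·(0.0) + (0.3)·(5.5) + 0.6 = 2.25

2.25


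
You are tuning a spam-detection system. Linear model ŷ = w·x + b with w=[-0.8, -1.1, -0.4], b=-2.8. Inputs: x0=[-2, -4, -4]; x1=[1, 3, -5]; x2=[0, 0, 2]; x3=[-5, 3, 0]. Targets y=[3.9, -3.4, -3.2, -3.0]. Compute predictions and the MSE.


ŷ0 = (-0.8)·(-2) + (-1.1)·(-4) + (-0.4)·(-4) - 2.8 = 4.8
ŷ1 = (-0.8)·(1) + (-1.1)·(3) + (-0.4)·(-5) - 2.8 = -4.9
ŷ2 = (-0.8)·(0) + (-1.1)·(0) + (-0.4)·(2) - 2.8 = -3.6
ŷ3 = (-0.8)·(-5) + (-1.1)·(3) + (-0.4)·(0) - 2.8 = -2.1
errors² = [0.81, 2.25, 0.16, 0.81]
MSE = 4.0300/4 = 1.0075

1.0075


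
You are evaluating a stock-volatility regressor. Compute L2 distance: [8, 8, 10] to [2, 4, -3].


d = √((8-2)² + (8-4)² + (10+ 3)²)
  = √(36 + 16 + 169)
  = √221 = 14.8661

14.8661


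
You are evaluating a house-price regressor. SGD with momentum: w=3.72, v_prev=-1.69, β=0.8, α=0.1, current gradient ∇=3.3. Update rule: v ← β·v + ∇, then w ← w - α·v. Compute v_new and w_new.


v_new = 0.8·-1.69 + 3.3 = -1.352 + 3.3 = 1.948
w_new = 3.72 - 0.1·1.948 = 3.72 - 0.1948 = 3.5252

v_new=1.948, w_new=3.5252


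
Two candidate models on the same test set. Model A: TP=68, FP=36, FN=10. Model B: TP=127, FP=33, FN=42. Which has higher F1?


Model A: P=68/104=0.6538, R=68/78=0.8718, F1=2PR/(P+R)=2TP/(2TP+FP+FN)=136/182=0.7473
Model B: P=127/160=0.7937, R=127/169=0.7515, F1=2PR/(P+R)=2TP/(2TP+FP+FN)=254/329=0.772
0.7473 < 0.772 → Model B

Model B


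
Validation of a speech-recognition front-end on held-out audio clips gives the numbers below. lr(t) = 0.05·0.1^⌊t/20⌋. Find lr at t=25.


n_drops = ⌊25/20⌋ = 1
lr = 0.05·0.1^1 = 0.05·0.1 = 0.005

0.005


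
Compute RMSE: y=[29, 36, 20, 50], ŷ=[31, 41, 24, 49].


MSE = 46/4 = 11.5
RMSE = √(46/4) = 3.3912

3.3912


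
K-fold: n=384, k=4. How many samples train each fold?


Fold size = 384/4 = 96
Training per fold = 384 - 96 = 288

288


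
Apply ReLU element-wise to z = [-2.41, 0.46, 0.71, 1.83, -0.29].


ReLU(-2.41) = max(0, -2.41) = 0.0
ReLU(0.46) = max(0, 0.46) = 0.46
ReLU(0.71) = max(0, 0.71) = 0.71
ReLU(1.83) = max(0, 1.83) = 1.83
ReLU(-0.29) = max(0, -0.29) = 0.0
result = [0.0, 0.46, 0.71, 1.83, 0.0]

[0.0, 0.46, 0.71, 1.83, 0.0]


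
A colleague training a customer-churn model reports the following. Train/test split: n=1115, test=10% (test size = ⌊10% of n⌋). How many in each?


Test = ⌊1115·10/100⌋ = 111
Train = 1115 - 111 = 1004

Train: 1004, Test: 111


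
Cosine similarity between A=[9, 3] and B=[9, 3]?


A·B = 9·9 + 3·3 = 90
‖A‖ = √90 = 9.4868, ‖B‖ = √90 = 9.4868
cos = 90/(√90·√90) = 90/√8100 = 1.0

1.0


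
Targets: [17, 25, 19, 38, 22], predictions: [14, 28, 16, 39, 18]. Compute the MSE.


Squared errors: (17-14)²=9, (25-28)²=9, (19-16)²=9, (38-39)²=1, (22-18)²=16
Sum = 44
MSE = 44/5 = 44/5

44/5


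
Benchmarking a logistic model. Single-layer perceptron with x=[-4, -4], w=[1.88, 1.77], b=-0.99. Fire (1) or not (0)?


z = (-4)·(1.88) + (-4)·(1.77) - 0.99
  = -15.59
step(z) = 0 (z<0)

0


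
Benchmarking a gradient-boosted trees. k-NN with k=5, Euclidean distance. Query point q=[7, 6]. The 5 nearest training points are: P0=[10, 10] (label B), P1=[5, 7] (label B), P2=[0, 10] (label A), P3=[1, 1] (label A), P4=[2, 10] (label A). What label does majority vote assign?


d(q,P0) = 5.0  (label B)
d(q,P1) = 2.2361  (label B)
d(q,P2) = 8.0623  (label A)
d(q,P3) = 7.8102  (label A)
d(q,P4) = 6.4031  (label A)
Votes: A=3, B=2
Majority → A

A


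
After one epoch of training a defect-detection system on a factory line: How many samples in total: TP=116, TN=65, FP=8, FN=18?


Total = TP + TN + FP + FN
= 116 + 65 + 8 + 18
= 207
(Predicted positive: 124, predicted negative: 83)

207


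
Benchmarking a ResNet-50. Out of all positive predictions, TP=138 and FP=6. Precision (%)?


Precision = TP/(TP+FP)
= 138/(138+6)
= 138/144 = 95.83%

95.83%


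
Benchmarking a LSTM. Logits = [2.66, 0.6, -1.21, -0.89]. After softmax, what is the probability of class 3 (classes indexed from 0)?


Exponentials: e^2.66=14.2963, e^0.6=1.8221, e^-1.21=0.2982, e^-0.89=0.4107
Sum = 16.8273
Softmax = [0.8496, 0.1083, 0.0177, 0.0244]
p[3] = 0.4107/16.8273 = 0.0244

0.0244


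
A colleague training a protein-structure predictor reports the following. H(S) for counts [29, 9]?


Probabilities: [29/38, 9/38] ≈ [0.7632, 0.2368]
H = -((29/38)·log₂(29/38) + (9/38)·log₂(9/38))
  = 0.7897 bits

0.7897 bits


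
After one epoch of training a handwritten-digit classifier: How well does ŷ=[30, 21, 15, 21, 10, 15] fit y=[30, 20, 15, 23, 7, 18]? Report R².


ȳ = 18.8333
SS_res = Σ(y-ŷ)² = 23
SS_tot = Σ(y-ȳ)² = 298.83
R² = 1 - SS_res/SS_tot = 1 - 0.077 = 0.923

0.923


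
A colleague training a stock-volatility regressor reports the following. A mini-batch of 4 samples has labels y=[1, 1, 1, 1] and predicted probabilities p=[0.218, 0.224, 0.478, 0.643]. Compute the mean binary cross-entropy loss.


L[0] = -ln(0.218) = 1.5233
L[1] = -ln(0.224) = 1.4961
L[2] = -ln(0.478) = 0.7381
L[3] = -ln(0.643) = 0.4416
mean = (1.5233 + 1.4961 + 0.7381 + 0.4416)/4 = 1.0498

1.0498


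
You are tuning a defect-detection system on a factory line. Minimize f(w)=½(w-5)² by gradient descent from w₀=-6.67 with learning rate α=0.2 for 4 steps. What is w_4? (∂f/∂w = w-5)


step 1: grad = -6.67-5 = -11.67; w = -6.67 - 0.2·(-11.67) = -4.336
step 2: grad = -4.336-5 = -9.336; w = -4.336 - 0.2·(-9.336) = -2.4688
step 3: grad = -2.4688-5 = -7.4688; w = -2.4688 - 0.2·(-7.4688) = -0.97504
step 4: grad = -0.97504-5 = -5.97504; w = -0.97504 - 0.2·(-5.97504) = 0.219968

0.219968


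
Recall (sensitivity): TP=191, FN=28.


Recall = TP/(TP+FN)
= 191/(191+28)
= 191/219 = 87.21%

87.21%


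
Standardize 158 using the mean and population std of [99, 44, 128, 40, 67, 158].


μ = 89.3333, σ = 43.3807
z = (158 - 89.3333)/43.3807 = 1.5829

1.5829


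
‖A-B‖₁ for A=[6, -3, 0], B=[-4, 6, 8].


d = |6+ 4| + |-3-6| + |0-8|
  = 10 + 9 + 8
  = 27

27


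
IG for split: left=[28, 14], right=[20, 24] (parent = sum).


Parent = [48, 38], H_parent = 0.9902
H_left = 0.9183 (n=42), H_right = 0.994 (n=44)
H_children = (42/86)·0.9183 + (44/86)·0.994 = 0.957
IG = 0.9902 - 0.957 = 0.0332

0.0332


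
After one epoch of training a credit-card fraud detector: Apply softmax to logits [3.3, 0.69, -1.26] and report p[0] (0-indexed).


Exponentials: e^3.3=27.1126, e^0.69=1.9937, e^-1.26=0.2837
Sum = 29.39
Softmax = [0.9225, 0.0678, 0.0097]
p[0] = 27.1126/29.39 = 0.9225

0.9225


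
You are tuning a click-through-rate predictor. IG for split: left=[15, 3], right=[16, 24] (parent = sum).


Parent = [31, 27], H_parent = 0.9966
H_left = 0.65 (n=18), H_right = 0.971 (n=40)
H_children = (18/58)·0.65 + (40/58)·0.971 = 0.8714
IG = 0.9966 - 0.8714 = 0.1252

0.1252


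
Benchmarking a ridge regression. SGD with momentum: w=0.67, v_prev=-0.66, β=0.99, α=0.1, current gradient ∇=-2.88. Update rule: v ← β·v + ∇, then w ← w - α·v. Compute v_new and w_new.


v_new = 0.99·-0.66 - 2.88 = -0.6534 - 2.88 = -3.5334
w_new = 0.67 - 0.1·-3.5334 = 0.67 + 0.35334 = 1.02334

v_new=-3.5334, w_new=1.02334


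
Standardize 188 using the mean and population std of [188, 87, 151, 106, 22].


μ = 110.8, σ = 56.6583
z = (188 - 110.8)/56.6583 = 1.3626

1.3626


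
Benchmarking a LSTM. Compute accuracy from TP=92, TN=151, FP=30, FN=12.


Accuracy = (TP+TN)/(TP+TN+FP+FN)
= (92+151)/(285)
= 243/285 = 85.26%

85.26%


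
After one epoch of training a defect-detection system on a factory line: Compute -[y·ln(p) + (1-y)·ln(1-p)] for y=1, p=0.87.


BCE = -[y·ln(p) + (1-y)·ln(1-p)]
= -1·ln(0.87) - 0
= -ln(0.87) = 0.1393

0.1393


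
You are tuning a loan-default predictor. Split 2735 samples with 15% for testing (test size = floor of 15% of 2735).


Test = ⌊2735·15/100⌋ = 410
Train = 2735 - 410 = 2325

Train: 2325, Test: 410


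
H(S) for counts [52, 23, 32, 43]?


Probabilities: [52/150, 23/150, 32/150, 43/150] ≈ [0.3467, 0.1533, 0.2133, 0.2867]
H = -((52/150)·log₂(52/150) + (23/150)·log₂(23/150) + (32/150)·log₂(32/150) + (43/150)·log₂(43/150))
  = 1.9369 bits

1.9369 bits


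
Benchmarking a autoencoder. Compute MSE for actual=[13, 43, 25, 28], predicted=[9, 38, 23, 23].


Squared errors: (13-9)²=16, (43-38)²=25, (25-23)²=4, (28-23)²=25
Sum = 70
MSE = 70/4 = 35/2

35/2


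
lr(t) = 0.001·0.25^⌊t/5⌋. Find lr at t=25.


n_drops = ⌊25/5⌋ = 5
lr = 0.001·0.25^5 = 0.001·0.0009765625 = 0.0000009765625

0.0000009765625


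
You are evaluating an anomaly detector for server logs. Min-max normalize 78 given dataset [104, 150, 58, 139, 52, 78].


min=52, max=150
(78-52)/(150-52) = 26/98 = 0.2653

0.2653


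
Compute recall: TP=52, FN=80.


Recall = TP/(TP+FN)
= 52/(52+80)
= 52/132 = 39.39%

39.39%


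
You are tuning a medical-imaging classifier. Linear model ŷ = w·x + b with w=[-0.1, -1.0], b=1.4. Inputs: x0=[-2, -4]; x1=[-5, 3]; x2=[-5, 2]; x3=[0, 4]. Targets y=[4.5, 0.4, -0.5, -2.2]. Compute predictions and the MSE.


ŷ0 = (-0.1)·(-2) + (-1.0)·(-4) + 1.4 = 5.6
ŷ1 = (-0.1)·(-5) + (-1.0)·(3) + 1.4 = -1.1
ŷ2 = (-0.1)·(-5) + (-1.0)·(2) + 1.4 = -0.1
ŷ3 = (-0.1)·(0) + (-1.0)·(4) + 1.4 = -2.6
errors² = [1.21, 2.25, 0.16, 0.16]
MSE = 3.7800/4 = 0.945

0.945


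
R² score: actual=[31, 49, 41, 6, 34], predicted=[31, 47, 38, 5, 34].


ȳ = 32.2
SS_res = Σ(y-ŷ)² = 14
SS_tot = Σ(y-ȳ)² = 1050.8
R² = 1 - SS_res/SS_tot = 1 - 0.0133 = 0.9867

0.9867


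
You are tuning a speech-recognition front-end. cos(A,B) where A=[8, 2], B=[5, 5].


A·B = 8·5 + 2·5 = 50
‖A‖ = √68 = 8.2462, ‖B‖ = √50 = 7.0711
cos = 50/(√68·√50) = 50/√3400 = 0.8575

0.8575


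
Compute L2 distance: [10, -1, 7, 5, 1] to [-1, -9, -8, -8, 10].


d = √((10+ 1)² + (-1+ 9)² + (7+ 8)² + (5+ 8)² + (1-10)²)
  = √(121 + 64 + 225 + 169 + 81)
  = √660 = 25.6905

25.6905


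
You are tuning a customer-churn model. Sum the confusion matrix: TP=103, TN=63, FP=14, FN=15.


Total = TP + TN + FP + FN
= 103 + 63 + 14 + 15
= 195
(Predicted positive: 117, predicted negative: 78)

195


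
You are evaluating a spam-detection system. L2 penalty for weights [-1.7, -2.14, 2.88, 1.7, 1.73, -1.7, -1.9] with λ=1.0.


‖w‖₂² = (-1.7)² + (-2.14)² + (2.88)² + (1.7)² + (1.73)² + (-1.7)² + (-1.9)²
     = 2.89 + 4.5796 + 8.2944 + 2.89 + 2.9929 + 2.89 + 3.61
     = 28.1469
λ·‖w‖₂² = 1.0·28.1469 = 28.1469

28.1469


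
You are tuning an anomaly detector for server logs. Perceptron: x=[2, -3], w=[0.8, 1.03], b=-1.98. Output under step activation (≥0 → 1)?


z = (2)·(0.8) + (-3)·(1.03) - 1.98
  = -3.47
step(z) = 0 (z<0)

0


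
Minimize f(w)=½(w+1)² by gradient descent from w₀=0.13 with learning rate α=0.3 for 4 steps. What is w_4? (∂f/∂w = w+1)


step 1: grad = 0.13+1 = 1.13; w = 0.13 - 0.3·(1.13) = -0.209
step 2: grad = -0.209+1 = 0.791; w = -0.209 - 0.3·(0.791) = -0.4463
step 3: grad = -0.4463+1 = 0.5537; w = -0.4463 - 0.3·(0.5537) = -0.61241
step 4: grad = -0.61241+1 = 0.38759; w = -0.61241 - 0.3·(0.38759) = -0.728687

-0.728687


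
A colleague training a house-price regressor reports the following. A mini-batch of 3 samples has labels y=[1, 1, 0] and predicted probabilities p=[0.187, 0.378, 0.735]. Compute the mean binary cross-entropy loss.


L[0] = -ln(0.187) = 1.6766
L[1] = -ln(0.378) = 0.9729
L[2] = -ln(1-0.735) = -ln(0.265) = 1.328
mean = (1.6766 + 0.9729 + 1.328)/3 = 1.3258

1.3258


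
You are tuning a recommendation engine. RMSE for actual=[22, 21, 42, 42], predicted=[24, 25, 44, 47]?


MSE = 49/4 = 12.25
RMSE = √(49/4) = 3.5

3.5


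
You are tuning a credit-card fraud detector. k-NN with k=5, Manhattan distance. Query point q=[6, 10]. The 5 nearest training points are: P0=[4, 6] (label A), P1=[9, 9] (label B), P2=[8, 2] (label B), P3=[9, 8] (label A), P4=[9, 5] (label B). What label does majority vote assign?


d(q,P0) = 6  (label A)
d(q,P1) = 4  (label B)
d(q,P2) = 10  (label B)
d(q,P3) = 5  (label A)
d(q,P4) = 8  (label B)
Votes: A=2, B=3
Majority → B

B


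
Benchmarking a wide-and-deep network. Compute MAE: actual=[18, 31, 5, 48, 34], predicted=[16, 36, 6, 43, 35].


Absolute errors: |18-16|=2, |31-36|=5, |5-6|=1, |48-43|=5, |34-35|=1
Sum = 14
MAE = 14/5 = 14/5

14/5


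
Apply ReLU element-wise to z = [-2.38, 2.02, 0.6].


ReLU(-2.38) = max(0, -2.38) = 0.0
ReLU(2.02) = max(0, 2.02) = 2.02
ReLU(0.6) = max(0, 0.6) = 0.6
result = [0.0, 2.02, 0.6]

[0.0, 2.02, 0.6]


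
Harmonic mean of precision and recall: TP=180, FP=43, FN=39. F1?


Precision = 180/223 = 0.8072
Recall = 180/219 = 0.8219
F1 = 2·P·R/(P+R) = 2·TP/(2·TP+FP+FN) = 360/(360+43+39) = 360/442 = 0.8145

0.8145


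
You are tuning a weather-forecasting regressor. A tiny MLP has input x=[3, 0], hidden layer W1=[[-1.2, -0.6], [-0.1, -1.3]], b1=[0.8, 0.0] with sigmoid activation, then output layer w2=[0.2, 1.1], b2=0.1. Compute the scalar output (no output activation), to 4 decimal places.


z1[0] = (-1.2)·(3) + (-0.6)·(0) + 0.8 = -2.8
z1[1] = (-0.1)·(3) + (-1.3)·(0) + 0.0 = -0.3
h = sigmoid(z1) = [0.0573, 0.4256]
output = (0.2)·(0.0573) + (1.1)·(0.4256) + 0.1 = 0.5796

0.5796


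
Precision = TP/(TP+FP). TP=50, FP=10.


Precision = TP/(TP+FP)
= 50/(50+10)
= 50/60 = 83.33%

83.33%


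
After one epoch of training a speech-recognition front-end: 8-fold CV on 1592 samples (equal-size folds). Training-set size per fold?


Fold size = 1592/8 = 199
Training per fold = 1592 - 199 = 1393

1393


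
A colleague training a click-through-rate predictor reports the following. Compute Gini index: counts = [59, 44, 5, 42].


Probabilities: [59/150, 44/150, 5/150, 42/150] ≈ [0.3933, 0.2933, 0.0333, 0.28]
Σpᵢ² = (3481 + 1936 + 25 + 1764)/150² = 7206/22500
Gini = 1 - Σpᵢ² = 1 - 7206/22500 = 0.6797

0.6797


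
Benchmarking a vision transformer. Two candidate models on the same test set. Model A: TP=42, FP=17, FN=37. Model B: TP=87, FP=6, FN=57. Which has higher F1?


Model A: P=42/59=0.7119, R=42/79=0.5316, F1=2PR/(P+R)=2TP/(2TP+FP+FN)=84/138=0.6087
Model B: P=87/93=0.9355, R=87/144=0.6042, F1=2PR/(P+R)=2TP/(2TP+FP+FN)=174/237=0.7342
0.6087 < 0.7342 → Model B

Model B


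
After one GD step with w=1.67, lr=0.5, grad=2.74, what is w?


w_new = w - α·∇
= 1.67 - 0.5·2.74
= 1.67 - 1.37
= 0.3

0.3


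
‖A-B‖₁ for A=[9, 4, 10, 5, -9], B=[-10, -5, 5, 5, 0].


d = |9+ 10| + |4+ 5| + |10-5| + |5-5| + |-9-0|
  = 19 + 9 + 5 + 0 + 9
  = 42

42


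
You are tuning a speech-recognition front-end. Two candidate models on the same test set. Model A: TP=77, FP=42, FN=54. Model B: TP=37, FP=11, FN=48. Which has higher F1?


Model A: P=77/119=0.6471, R=77/131=0.5878, F1=2PR/(P+R)=2TP/(2TP+FP+FN)=154/250=0.616
Model B: P=37/48=0.7708, R=37/85=0.4353, F1=2PR/(P+R)=2TP/(2TP+FP+FN)=74/133=0.5564
0.616 > 0.5564 → Model A

Model A


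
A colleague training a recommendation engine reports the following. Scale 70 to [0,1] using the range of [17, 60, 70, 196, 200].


min=17, max=200
(70-17)/(200-17) = 53/183 = 0.2896

0.2896


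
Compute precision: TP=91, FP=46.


Precision = TP/(TP+FP)
= 91/(91+46)
= 91/137 = 66.42%

66.42%


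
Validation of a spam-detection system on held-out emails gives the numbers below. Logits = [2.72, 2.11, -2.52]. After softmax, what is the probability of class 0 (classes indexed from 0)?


Exponentials: e^2.72=15.1803, e^2.11=8.2482, e^-2.52=0.0805
Sum = 23.509
Softmax = [0.6457, 0.3509, 0.0034]
p[0] = 15.1803/23.509 = 0.6457

0.6457


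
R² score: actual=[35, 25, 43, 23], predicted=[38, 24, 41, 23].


ȳ = 31.5
SS_res = Σ(y-ŷ)² = 14
SS_tot = Σ(y-ȳ)² = 259
R² = 1 - SS_res/SS_tot = 1 - 0.0541 = 0.9459

0.9459


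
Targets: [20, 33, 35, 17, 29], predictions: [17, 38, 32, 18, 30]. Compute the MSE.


Squared errors: (20-17)²=9, (33-38)²=25, (35-32)²=9, (17-18)²=1, (29-30)²=1
Sum = 45
MSE = 45/5 = 9

9


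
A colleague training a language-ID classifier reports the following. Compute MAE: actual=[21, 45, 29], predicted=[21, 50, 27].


Absolute errors: |21-21|=0, |45-50|=5, |29-27|=2
Sum = 7
MAE = 7/3 = 7/3

7/3


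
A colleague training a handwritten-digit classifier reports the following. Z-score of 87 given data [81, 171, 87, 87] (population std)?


μ = 106.5, σ = 37.3196
z = (87 - 106.5)/37.3196 = -0.5225

-0.5225


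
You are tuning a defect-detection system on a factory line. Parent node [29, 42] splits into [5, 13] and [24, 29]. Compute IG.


Parent = [29, 42], H_parent = 0.9757
H_left = 0.8524 (n=18), H_right = 0.9936 (n=53)
H_children = (18/71)·0.8524 + (53/71)·0.9936 = 0.9578
IG = 0.9757 - 0.9578 = 0.0179

0.0179


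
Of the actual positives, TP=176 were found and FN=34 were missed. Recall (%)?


Recall = TP/(TP+FN)
= 176/(176+34)
= 176/210 = 83.81%

83.81%


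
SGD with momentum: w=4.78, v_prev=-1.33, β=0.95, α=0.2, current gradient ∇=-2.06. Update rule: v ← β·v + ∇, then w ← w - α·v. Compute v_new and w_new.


v_new = 0.95·-1.33 - 2.06 = -1.2635 - 2.06 = -3.3235
w_new = 4.78 - 0.2·-3.3235 = 4.78 + 0.6647 = 5.4447

v_new=-3.3235, w_new=5.4447


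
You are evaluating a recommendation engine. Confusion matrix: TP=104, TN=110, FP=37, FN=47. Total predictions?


Total = TP + TN + FP + FN
= 104 + 110 + 37 + 47
= 298
(Predicted positive: 141, predicted negative: 157)

298


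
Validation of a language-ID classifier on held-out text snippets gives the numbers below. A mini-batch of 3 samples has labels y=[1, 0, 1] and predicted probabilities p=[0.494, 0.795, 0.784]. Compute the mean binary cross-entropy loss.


L[0] = -ln(0.494) = 0.7052
L[1] = -ln(1-0.795) = -ln(0.205) = 1.5847
L[2] = -ln(0.784) = 0.2433
mean = (0.7052 + 1.5847 + 0.2433)/3 = 0.8444

0.8444


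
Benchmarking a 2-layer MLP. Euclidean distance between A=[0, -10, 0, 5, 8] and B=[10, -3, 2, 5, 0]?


d = √((0-10)² + (-10+ 3)² + (0-2)² + (5-5)² + (8-0)²)
  = √(100 + 49 + 4 + 0 + 64)
  = √217 = 14.7309

14.7309


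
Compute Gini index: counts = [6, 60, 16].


Probabilities: [6/82, 60/82, 16/82] ≈ [0.0732, 0.7317, 0.1951]
Σpᵢ² = (36 + 3600 + 256)/82² = 3892/6724
Gini = 1 - Σpᵢ² = 1 - 3892/6724 = 0.4212

0.4212


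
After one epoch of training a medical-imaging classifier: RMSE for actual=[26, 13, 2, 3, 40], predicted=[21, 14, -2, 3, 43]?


MSE = 51/5 = 10.2
RMSE = √(51/5) = 3.1937

3.1937


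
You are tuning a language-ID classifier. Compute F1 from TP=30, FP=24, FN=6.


Precision = 30/54 = 0.5556
Recall = 30/36 = 0.8333
F1 = 2·P·R/(P+R) = 2·TP/(2·TP+FP+FN) = 60/(60+24+6) = 60/90 = 0.6667

0.6667


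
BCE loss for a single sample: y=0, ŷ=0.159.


BCE = -[y·ln(p) + (1-y)·ln(1-p)]
= -0 - 1·ln(1-0.159)
= -ln(0.841) = 0.1732

0.1732


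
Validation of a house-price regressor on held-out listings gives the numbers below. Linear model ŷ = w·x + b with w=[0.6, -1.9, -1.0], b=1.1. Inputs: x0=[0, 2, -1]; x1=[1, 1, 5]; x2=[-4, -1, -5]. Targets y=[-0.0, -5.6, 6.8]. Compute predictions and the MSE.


ŷ0 = (0.6)·(0) + (-1.9)·(2) + (-1.0)·(-1) + 1.1 = -1.7
ŷ1 = (0.6)·(1) + (-1.9)·(1) + (-1.0)·(5) + 1.1 = -5.2
ŷ2 = (0.6)·(-4) + (-1.9)·(-1) + (-1.0)·(-5) + 1.1 = 5.6
errors² = [2.89, 0.16, 1.44]
MSE = 4.4900/3 = 1.4967

1.4967
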